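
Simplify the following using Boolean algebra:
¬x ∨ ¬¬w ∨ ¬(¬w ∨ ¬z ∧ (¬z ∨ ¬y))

¬x ∨ w

¬x ∨ ¬¬w ∨ ¬(¬w ∨ ¬z ∧ (¬z ∨ ¬y))
= ¬x ∨ w ∨ ¬(¬w ∨ ¬z ∧ (¬z ∨ ¬y))   — double negation
= ¬x ∨ w ∨ ¬(¬w ∨ ¬z)   — absorption
= ¬x ∨ w ∨ w ∧ z   — De Morgan
= ¬x ∨ w   — absorption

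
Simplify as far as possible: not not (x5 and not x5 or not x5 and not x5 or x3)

not not (x5 and not x5 or not x5 and not x5 or x3)
= x5 and not x5 or not x5 and not x5 or x3   — double negation
= not x5 or x3   — distribution

not x5 or x3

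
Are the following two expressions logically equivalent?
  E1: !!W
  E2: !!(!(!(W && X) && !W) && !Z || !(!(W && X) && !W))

E1: !!W
    = W   (double negation)
E2: !!(!(!(W && X) && !W) && !Z || !(!(W && X) && !W))
    = !!!(!(W && X) && !W)   (absorption)
    = !!(W && X || W)   (De Morgan)
    = !!W   (absorption)
    = W   (double negation)
Both reduce to W, so they are equivalent.

Yes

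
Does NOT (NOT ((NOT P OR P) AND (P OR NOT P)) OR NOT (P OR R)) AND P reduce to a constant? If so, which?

no

NOT (NOT ((NOT P OR P) AND (P OR NOT P)) OR NOT (P OR R)) AND P
= (NOT P OR P) AND (P OR NOT P) AND (P OR R) AND P   (De Morgan)
= (P OR NOT P) AND (P OR R) AND P   (complement / identity)
= (P OR R) AND P   (complement / identity)
= P   (absorption)
This depends on P, so it is not a constant.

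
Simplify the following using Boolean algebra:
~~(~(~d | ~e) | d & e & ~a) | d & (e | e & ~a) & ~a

d & e

~~(~(~d | ~e) | d & e & ~a) | d & (e | e & ~a) & ~a
= ~~(~(~d | ~e) | d & e & ~a) | d & e & ~a
= ~~(d & e | d & e & ~a) | d & e & ~a
= ~~(d & e) | d & e & ~a
= d & e | d & e & ~a
= d & e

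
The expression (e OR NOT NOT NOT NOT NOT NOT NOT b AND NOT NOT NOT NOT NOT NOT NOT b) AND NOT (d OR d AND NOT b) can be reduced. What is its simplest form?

(e OR NOT b) AND NOT d

(e OR NOT NOT NOT NOT NOT NOT NOT b AND NOT NOT NOT NOT NOT NOT NOT b) AND NOT (d OR d AND NOT b)
= (e OR NOT NOT NOT NOT NOT NOT NOT b) AND NOT (d OR d AND NOT b)
= (e OR NOT NOT NOT NOT NOT b) AND NOT (d OR d AND NOT b)
= (e OR NOT NOT NOT NOT NOT b) AND NOT d
= (e OR NOT NOT NOT b) AND NOT d
= (e OR NOT b) AND NOT d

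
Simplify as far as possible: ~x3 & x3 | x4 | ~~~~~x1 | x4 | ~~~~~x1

~x3 & x3 | x4 | ~~~~~x1 | x4 | ~~~~~x1
= ~x3 & x3 | x4 | ~~~~~x1   (idempotence)
= ~x3 & x3 | x4 | ~~~x1   (double negation)
= ~x3 & x3 | x4 | ~x1   (double negation)
= x4 | ~x1   (complement / identity)

x4 | ~x1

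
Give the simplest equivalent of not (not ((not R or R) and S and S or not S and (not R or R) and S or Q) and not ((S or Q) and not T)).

not (not ((not R or R) and S and S or not S and (not R or R) and S or Q) and not ((S or Q) and not T))
= not (not ((not R or R) and S or Q) and not ((S or Q) and not T))   — distribution
= (not R or R) and S or Q or (S or Q) and not T   — De Morgan
= S or Q or (S or Q) and not T   — complement / identity
= S or Q   — absorption

S or Q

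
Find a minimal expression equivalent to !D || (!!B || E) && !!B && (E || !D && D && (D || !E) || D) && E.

!D || B && E

!D || (!!B || E) && !!B && (E || !D && D && (D || !E) || D) && E
= !D || (!!B || E) && !!B && (E || !D && D || D) && E   (absorption)
= !D || (!!B || E) && !!B && (E || D) && E   (complement / identity)
= !D || (!!B || E) && !!B && E   (absorption)
= !D || !!B && E   (absorption)
= !D || B && E   (double negation)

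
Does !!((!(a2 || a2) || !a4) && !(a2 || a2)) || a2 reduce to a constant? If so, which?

!!((!(a2 || a2) || !a4) && !(a2 || a2)) || a2
= !!!(a2 || a2) || a2   — absorption
= !(a2 || a2) || a2   — double negation
= !a2 || a2   — idempotence
= true   — complement

yes, True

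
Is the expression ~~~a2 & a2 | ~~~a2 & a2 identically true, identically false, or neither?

~~~a2 & a2 | ~~~a2 & a2
= ~~~a2 & a2   — idempotence
= ~a2 & a2   — double negation
= 0   — complement

identically false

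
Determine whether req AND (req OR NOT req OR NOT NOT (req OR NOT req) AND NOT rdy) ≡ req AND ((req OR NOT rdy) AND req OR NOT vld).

E1: req AND (req OR NOT req OR NOT NOT (req OR NOT req) AND NOT rdy)
    = req AND (req OR NOT req OR (req OR NOT req) AND NOT rdy)   [double negation]
    = req AND (req OR NOT req)   [absorption]
    = req   [complement / identity]
E2: req AND ((req OR NOT rdy) AND req OR NOT vld)
    = req AND (req OR NOT vld)   [absorption]
    = req   [absorption]
Both reduce to req, so they are equivalent.

Yes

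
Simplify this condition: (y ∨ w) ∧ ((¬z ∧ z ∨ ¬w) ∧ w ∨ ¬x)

(y ∨ w) ∧ ¬x

(y ∨ w) ∧ ((¬z ∧ z ∨ ¬w) ∧ w ∨ ¬x)
= (y ∨ w) ∧ (¬w ∧ w ∨ ¬x)   (complement / identity)
= (y ∨ w) ∧ ¬x   (complement / identity)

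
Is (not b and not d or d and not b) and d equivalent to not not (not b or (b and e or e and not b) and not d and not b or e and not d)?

E1: (not b and not d or d and not b) and d
    = not b and d   [distribution]
E2: not not (not b or (b and e or e and not b) and not d and not b or e and not d)
    = not not (not b or e and not d and not b or e and not d)   [distribution]
    = not b or e and not d and not b or e and not d   [double negation]
    = not b or e and not d   [absorption]
These differ: at b=0, d=0, e=1, E1 = 0 but E2 = 1.

No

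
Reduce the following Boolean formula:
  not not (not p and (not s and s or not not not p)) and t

not p and t

not not (not p and (not s and s or not not not p)) and t
= not not (not p and not not not p) and t   [complement / identity]
= not (p or not not p) and t   [De Morgan]
= not (p or p) and t   [double negation]
= not p and t   [idempotence]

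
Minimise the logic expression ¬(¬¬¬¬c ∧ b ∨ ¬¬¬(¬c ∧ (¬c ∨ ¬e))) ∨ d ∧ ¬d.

¬c

¬(¬¬¬¬c ∧ b ∨ ¬¬¬(¬c ∧ (¬c ∨ ¬e))) ∨ d ∧ ¬d
= ¬(¬¬¬¬c ∧ b ∨ ¬¬¬¬c) ∨ d ∧ ¬d   (absorption)
= ¬¬¬¬¬c ∨ d ∧ ¬d   (absorption)
= ¬¬¬c ∨ d ∧ ¬d   (double negation)
= ¬c ∨ d ∧ ¬d   (double negation)
= ¬c   (complement / identity)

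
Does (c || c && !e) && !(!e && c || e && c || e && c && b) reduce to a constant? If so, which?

(c || c && !e) && !(!e && c || e && c || e && c && b)
= (c || c && !e) && !(!e && c || e && c)   — absorption
= c && !(!e && c || e && c)   — absorption
= c && !c   — distribution
= false   — complement

yes, False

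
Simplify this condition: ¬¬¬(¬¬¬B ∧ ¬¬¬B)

¬¬¬(¬¬¬B ∧ ¬¬¬B)
= ¬(¬¬¬B ∧ ¬¬¬B)   (double negation)
= ¬¬¬¬B   (idempotence)
= ¬¬B   (double negation)
= B   (double negation)

B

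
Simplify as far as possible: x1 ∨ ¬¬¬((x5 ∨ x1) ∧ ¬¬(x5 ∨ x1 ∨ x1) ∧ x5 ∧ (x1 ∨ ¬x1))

x1 ∨ ¬x5

x1 ∨ ¬¬¬((x5 ∨ x1) ∧ ¬¬(x5 ∨ x1 ∨ x1) ∧ x5 ∧ (x1 ∨ ¬x1))
= x1 ∨ ¬¬¬((x5 ∨ x1) ∧ (x5 ∨ x1 ∨ x1) ∧ x5 ∧ (x1 ∨ ¬x1))   (double negation)
= x1 ∨ ¬¬¬((x5 ∨ x1) ∧ (x5 ∨ x1 ∨ x1) ∧ x5)   (complement / identity)
= x1 ∨ ¬¬¬((x5 ∨ x1) ∧ x5)   (absorption)
= x1 ∨ ¬¬¬x5   (absorption)
= x1 ∨ ¬x5   (double negation)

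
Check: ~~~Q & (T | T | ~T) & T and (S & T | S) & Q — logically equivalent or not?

E1: ~~~Q & (T | T | ~T) & T
    = ~~~Q & (T | ~T) & T   [idempotence]
    = ~~~Q & T   [complement / identity]
    = ~Q & T   [double negation]
E2: (S & T | S) & Q
    = S & Q   [absorption]
These differ: at Q=0, S=1, T=1, E1 = 1 but E2 = 0.

No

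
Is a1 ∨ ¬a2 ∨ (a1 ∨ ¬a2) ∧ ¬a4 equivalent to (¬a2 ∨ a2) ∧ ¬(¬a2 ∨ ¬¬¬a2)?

E1: a1 ∨ ¬a2 ∨ (a1 ∨ ¬a2) ∧ ¬a4
    = a1 ∨ ¬a2   (absorption)
E2: (¬a2 ∨ a2) ∧ ¬(¬a2 ∨ ¬¬¬a2)
    = (¬a2 ∨ a2) ∧ a2 ∧ ¬¬a2   (De Morgan)
    = (¬a2 ∨ a2) ∧ a2 ∧ a2   (double negation)
    = (¬a2 ∨ a2) ∧ a2   (idempotence)
    = a2   (complement / identity)
These differ: at a1=0, a2=0, a4=1, E1 = 1 but E2 = 0.

No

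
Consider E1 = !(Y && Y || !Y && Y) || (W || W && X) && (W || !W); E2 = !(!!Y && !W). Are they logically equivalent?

E1: !(Y && Y || !Y && Y) || (W || W && X) && (W || !W)
    = !(Y && Y || !Y && Y) || W && (W || !W)
    = !Y || W && (W || !W)
    = !Y || W
E2: !(!!Y && !W)
    = !Y || W
Both reduce to !Y || W, so they are equivalent.

Yes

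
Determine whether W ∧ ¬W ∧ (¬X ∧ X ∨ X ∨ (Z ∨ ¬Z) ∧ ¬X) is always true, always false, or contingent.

always false

W ∧ ¬W ∧ (¬X ∧ X ∨ X ∨ (Z ∨ ¬Z) ∧ ¬X)
= W ∧ ¬W ∧ (¬X ∧ X ∨ X ∨ ¬X)   (complement / identity)
= W ∧ ¬W ∧ (X ∨ ¬X)   (complement / identity)
= W ∧ ¬W   (complement / identity)
= False   (complement)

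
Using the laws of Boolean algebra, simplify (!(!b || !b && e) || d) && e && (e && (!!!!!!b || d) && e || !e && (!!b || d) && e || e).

(b || d) && e

(!(!b || !b && e) || d) && e && (e && (!!!!!!b || d) && e || !e && (!!b || d) && e || e)
= (!!b || d) && e && (e && (!!!!!!b || d) && e || !e && (!!b || d) && e || e)   — absorption
= (!!b || d) && e && (e && (!!!!b || d) && e || !e && (!!b || d) && e || e)   — double negation
= (!!b || d) && e && (e && (!!b || d) && e || !e && (!!b || d) && e || e)   — double negation
= (!!b || d) && e && ((!!b || d) && e || e)   — distribution
= (!!b || d) && e   — absorption
= (b || d) && e   — double negation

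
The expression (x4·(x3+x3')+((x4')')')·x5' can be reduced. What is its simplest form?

x5'

(x4·(x3+x3')+((x4')')')·x5'
= (x4+((x4')')')·x5'   — complement / identity
= (x4+x4')·x5'   — double negation
= x5'   — complement / identity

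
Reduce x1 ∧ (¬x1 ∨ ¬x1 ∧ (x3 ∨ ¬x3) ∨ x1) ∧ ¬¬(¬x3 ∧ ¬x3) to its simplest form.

x1 ∧ (¬x1 ∨ ¬x1 ∧ (x3 ∨ ¬x3) ∨ x1) ∧ ¬¬(¬x3 ∧ ¬x3)
= x1 ∧ (¬x1 ∨ ¬x1 ∨ x1) ∧ ¬¬(¬x3 ∧ ¬x3)
= x1 ∧ (¬x1 ∨ ¬x1 ∨ x1) ∧ ¬x3 ∧ ¬x3
= x1 ∧ (¬x1 ∨ x1) ∧ ¬x3 ∧ ¬x3
= x1 ∧ ¬x3 ∧ ¬x3
= x1 ∧ ¬x3

x1 ∧ ¬x3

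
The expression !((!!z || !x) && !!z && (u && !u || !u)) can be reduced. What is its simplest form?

!((!!z || !x) && !!z && (u && !u || !u))
= !((!!z || !x) && !!z && !u)
= !(!!z && !u)
= !z || u

!z || u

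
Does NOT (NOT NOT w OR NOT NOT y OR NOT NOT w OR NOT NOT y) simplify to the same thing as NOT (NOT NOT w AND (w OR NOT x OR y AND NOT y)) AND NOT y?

E1: NOT (NOT NOT w OR NOT NOT y OR NOT NOT w OR NOT NOT y)
    = NOT (NOT NOT w OR NOT NOT y)   — idempotence
    = NOT w AND NOT y   — De Morgan
E2: NOT (NOT NOT w AND (w OR NOT x OR y AND NOT y)) AND NOT y
    = NOT (w AND (w OR NOT x OR y AND NOT y)) AND NOT y   — double negation
    = NOT (w AND (w OR NOT x)) AND NOT y   — complement / identity
    = NOT w AND NOT y   — absorption
Both reduce to NOT w AND NOT y, so they are equivalent.

Yes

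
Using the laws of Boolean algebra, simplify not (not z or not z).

z

not (not z or not z)
= z and z   [De Morgan]
= z   [idempotence]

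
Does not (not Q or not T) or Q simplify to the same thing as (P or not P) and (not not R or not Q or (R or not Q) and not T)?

No

E1: not (not Q or not T) or Q
    = Q and T or Q   [De Morgan]
    = Q   [absorption]
E2: (P or not P) and (not not R or not Q or (R or not Q) and not T)
    = (P or not P) and (R or not Q or (R or not Q) and not T)   [double negation]
    = (P or not P) and (R or not Q)   [absorption]
    = R or not Q   [complement / identity]
These differ: at P=0, Q=0, R=0, T=1, E1 = 0 but E2 = 1.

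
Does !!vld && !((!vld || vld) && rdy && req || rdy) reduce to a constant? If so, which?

no

!!vld && !((!vld || vld) && rdy && req || rdy)
= !!vld && !(rdy && req || rdy)   (complement / identity)
= !!vld && !rdy   (absorption)
= vld && !rdy   (double negation)
This depends on rdy, vld, so it is not a constant.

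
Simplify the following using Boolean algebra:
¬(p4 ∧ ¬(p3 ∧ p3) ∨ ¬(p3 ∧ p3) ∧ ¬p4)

p3

¬(p4 ∧ ¬(p3 ∧ p3) ∨ ¬(p3 ∧ p3) ∧ ¬p4)
= ¬¬(p3 ∧ p3)   — distribution
= p3 ∧ p3   — double negation
= p3   — idempotence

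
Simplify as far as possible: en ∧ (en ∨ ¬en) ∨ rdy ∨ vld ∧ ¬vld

en ∧ (en ∨ ¬en) ∨ rdy ∨ vld ∧ ¬vld
= en ∧ (en ∨ ¬en) ∨ rdy   — complement / identity
= en ∨ rdy   — complement / identity

en ∨ rdy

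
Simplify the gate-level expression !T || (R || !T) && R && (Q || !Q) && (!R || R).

!T || R

!T || (R || !T) && R && (Q || !Q) && (!R || R)
= !T || (R || !T) && R && (!R || R)   — complement / identity
= !T || R && (!R || R)   — absorption
= !T || R   — complement / identity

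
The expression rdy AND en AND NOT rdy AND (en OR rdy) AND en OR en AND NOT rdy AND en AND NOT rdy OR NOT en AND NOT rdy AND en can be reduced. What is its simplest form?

rdy AND en AND NOT rdy AND (en OR rdy) AND en OR en AND NOT rdy AND en AND NOT rdy OR NOT en AND NOT rdy AND en
= rdy AND en AND NOT rdy AND en OR en AND NOT rdy AND en AND NOT rdy OR NOT en AND NOT rdy AND en   — absorption
= en AND NOT rdy AND en OR NOT en AND NOT rdy AND en   — distribution
= NOT rdy AND en   — distribution

NOT rdy AND en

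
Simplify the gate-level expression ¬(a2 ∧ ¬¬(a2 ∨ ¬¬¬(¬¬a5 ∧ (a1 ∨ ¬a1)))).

¬(a2 ∧ ¬¬(a2 ∨ ¬¬¬(¬¬a5 ∧ (a1 ∨ ¬a1))))
= ¬(a2 ∧ ¬¬(a2 ∨ ¬¬¬(a5 ∧ (a1 ∨ ¬a1))))
= ¬(a2 ∧ (a2 ∨ ¬¬¬(a5 ∧ (a1 ∨ ¬a1))))
= ¬(a2 ∧ (a2 ∨ ¬(a5 ∧ (a1 ∨ ¬a1))))
= ¬(a2 ∧ (a2 ∨ ¬a5))
= ¬a2

¬a2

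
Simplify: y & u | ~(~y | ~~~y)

y & u | ~(~y | ~~~y)
= y & u | ~(~y | ~y)   (double negation)
= y & u | ~~y   (idempotence)
= y & u | y   (double negation)
= y   (absorption)

y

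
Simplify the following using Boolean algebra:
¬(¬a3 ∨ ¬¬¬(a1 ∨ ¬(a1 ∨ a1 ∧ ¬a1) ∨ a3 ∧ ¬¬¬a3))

¬(¬a3 ∨ ¬¬¬(a1 ∨ ¬(a1 ∨ a1 ∧ ¬a1) ∨ a3 ∧ ¬¬¬a3))
= a3 ∧ ¬¬(a1 ∨ ¬(a1 ∨ a1 ∧ ¬a1) ∨ a3 ∧ ¬¬¬a3)   (De Morgan)
= a3 ∧ ¬¬(a1 ∨ ¬a1 ∨ a3 ∧ ¬¬¬a3)   (complement / identity)
= a3 ∧ ¬¬(a1 ∨ ¬a1 ∨ a3 ∧ ¬a3)   (double negation)
= a3 ∧ (a1 ∨ ¬a1 ∨ a3 ∧ ¬a3)   (double negation)
= a3 ∧ (a1 ∨ ¬a1)   (complement / identity)
= a3   (complement / identity)

a3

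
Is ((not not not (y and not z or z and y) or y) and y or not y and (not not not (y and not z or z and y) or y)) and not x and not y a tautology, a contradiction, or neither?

((not not not (y and not z or z and y) or y) and y or not y and (not not not (y and not z or z and y) or y)) and not x and not y
= (not not not (y and not z or z and y) or y) and (y or not y) and not x and not y
= (not not not (y and not z or z and y) or y) and not x and not y
= (not (y and not z or z and y) or y) and not x and not y
= (not y or y) and not x and not y
= not x and not y
This depends on x, y, so it is not a constant.

neither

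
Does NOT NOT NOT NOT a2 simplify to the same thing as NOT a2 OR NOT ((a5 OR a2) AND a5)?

No

E1: NOT NOT NOT NOT a2
    = NOT NOT a2   — double negation
    = a2   — double negation
E2: NOT a2 OR NOT ((a5 OR a2) AND a5)
    = NOT a2 OR NOT a5   — absorption
These differ: at a2=0, a5=1, E1 = 0 but E2 = 1.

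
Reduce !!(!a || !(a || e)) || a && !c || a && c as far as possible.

true

!!(!a || !(a || e)) || a && !c || a && c
= !!(!a || !(a || e)) || a   (distribution)
= !(a && (a || e)) || a   (De Morgan)
= !a || a   (absorption)
= true   (complement)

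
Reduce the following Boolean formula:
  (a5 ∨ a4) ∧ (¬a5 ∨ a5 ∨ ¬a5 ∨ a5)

(a5 ∨ a4) ∧ (¬a5 ∨ a5 ∨ ¬a5 ∨ a5)
= (a5 ∨ a4) ∧ (¬a5 ∨ a5)   (idempotence)
= a5 ∨ a4   (complement / identity)

a5 ∨ a4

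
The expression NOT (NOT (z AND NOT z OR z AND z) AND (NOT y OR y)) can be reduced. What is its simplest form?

z

NOT (NOT (z AND NOT z OR z AND z) AND (NOT y OR y))
= NOT (NOT z AND (NOT y OR y))   (distribution)
= NOT NOT z   (complement / identity)
= z   (double negation)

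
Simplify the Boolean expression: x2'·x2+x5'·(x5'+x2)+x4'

x2'·x2+x5'·(x5'+x2)+x4'
= x2'·x2+x5'+x4'   [absorption]
= x5'+x4'   [complement / identity]

x5'+x4'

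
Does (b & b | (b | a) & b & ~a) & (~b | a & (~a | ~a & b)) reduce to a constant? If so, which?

(b & b | (b | a) & b & ~a) & (~b | a & (~a | ~a & b))
= (b & b | (b | a) & b & ~a) & (~b | a & ~a)   [absorption]
= (b & b | b & ~a) & (~b | a & ~a)   [absorption]
= (b | b & ~a) & (~b | a & ~a)   [idempotence]
= b & (~b | a & ~a)   [absorption]
= b & ~b   [complement / identity]
= 0   [complement]

yes, False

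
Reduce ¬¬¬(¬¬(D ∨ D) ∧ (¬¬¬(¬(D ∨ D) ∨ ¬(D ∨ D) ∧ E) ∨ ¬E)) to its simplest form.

¬¬¬(¬¬(D ∨ D) ∧ (¬¬¬(¬(D ∨ D) ∨ ¬(D ∨ D) ∧ E) ∨ ¬E))
= ¬¬¬(¬¬(D ∨ D) ∧ (¬¬¬¬(D ∨ D) ∨ ¬E))   (absorption)
= ¬(¬¬(D ∨ D) ∧ (¬¬¬¬(D ∨ D) ∨ ¬E))   (double negation)
= ¬(¬¬(D ∨ D) ∧ (¬¬(D ∨ D) ∨ ¬E))   (double negation)
= ¬¬¬(D ∨ D)   (absorption)
= ¬(D ∨ D)   (double negation)
= ¬D   (idempotence)

¬D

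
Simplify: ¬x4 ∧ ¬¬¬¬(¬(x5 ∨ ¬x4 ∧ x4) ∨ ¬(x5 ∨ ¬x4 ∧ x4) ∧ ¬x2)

¬x4 ∧ ¬x5

¬x4 ∧ ¬¬¬¬(¬(x5 ∨ ¬x4 ∧ x4) ∨ ¬(x5 ∨ ¬x4 ∧ x4) ∧ ¬x2)
= ¬x4 ∧ ¬¬(¬(x5 ∨ ¬x4 ∧ x4) ∨ ¬(x5 ∨ ¬x4 ∧ x4) ∧ ¬x2)   [double negation]
= ¬x4 ∧ ¬¬¬(x5 ∨ ¬x4 ∧ x4)   [absorption]
= ¬x4 ∧ ¬¬¬x5   [complement / identity]
= ¬x4 ∧ ¬x5   [double negation]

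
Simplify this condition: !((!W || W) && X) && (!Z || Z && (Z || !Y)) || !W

!X || !W

!((!W || W) && X) && (!Z || Z && (Z || !Y)) || !W
= !((!W || W) && X) && (!Z || Z) || !W   (absorption)
= !X && (!Z || Z) || !W   (complement / identity)
= !X || !W   (complement / identity)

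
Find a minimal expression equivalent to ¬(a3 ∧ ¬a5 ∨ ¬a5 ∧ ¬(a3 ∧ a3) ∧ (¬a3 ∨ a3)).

a5

¬(a3 ∧ ¬a5 ∨ ¬a5 ∧ ¬(a3 ∧ a3) ∧ (¬a3 ∨ a3))
= ¬(a3 ∧ ¬a5 ∨ ¬a5 ∧ ¬(a3 ∧ a3))   [complement / identity]
= ¬(a3 ∧ ¬a5 ∨ ¬a5 ∧ ¬a3)   [idempotence]
= ¬¬a5   [distribution]
= a5   [double negation]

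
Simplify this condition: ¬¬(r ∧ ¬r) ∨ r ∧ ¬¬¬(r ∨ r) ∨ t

¬¬(r ∧ ¬r) ∨ r ∧ ¬¬¬(r ∨ r) ∨ t
= r ∧ ¬r ∨ r ∧ ¬¬¬(r ∨ r) ∨ t   (double negation)
= r ∧ ¬r ∨ r ∧ ¬¬¬r ∨ t   (idempotence)
= r ∧ ¬r ∨ r ∧ ¬r ∨ t   (double negation)
= r ∧ ¬r ∨ t   (complement / identity)
= t   (complement / identity)

t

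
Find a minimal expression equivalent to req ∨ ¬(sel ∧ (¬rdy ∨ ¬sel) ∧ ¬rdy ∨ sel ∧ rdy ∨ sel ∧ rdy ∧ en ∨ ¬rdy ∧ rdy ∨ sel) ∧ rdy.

req ∨ ¬sel ∧ rdy

req ∨ ¬(sel ∧ (¬rdy ∨ ¬sel) ∧ ¬rdy ∨ sel ∧ rdy ∨ sel ∧ rdy ∧ en ∨ ¬rdy ∧ rdy ∨ sel) ∧ rdy
= req ∨ ¬(sel ∧ (¬rdy ∨ ¬sel) ∧ ¬rdy ∨ sel ∧ rdy ∨ ¬rdy ∧ rdy ∨ sel) ∧ rdy
= req ∨ ¬(sel ∧ (¬rdy ∨ ¬sel) ∧ ¬rdy ∨ sel ∧ rdy ∨ sel) ∧ rdy
= req ∨ ¬(sel ∧ ¬rdy ∨ sel ∧ rdy ∨ sel) ∧ rdy
= req ∨ ¬(sel ∨ sel) ∧ rdy
= req ∨ ¬sel ∧ rdy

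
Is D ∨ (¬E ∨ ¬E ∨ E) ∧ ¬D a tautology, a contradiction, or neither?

D ∨ (¬E ∨ ¬E ∨ E) ∧ ¬D
= D ∨ (¬E ∨ E) ∧ ¬D   (idempotence)
= D ∨ ¬D   (complement / identity)
= True   (complement)

tautology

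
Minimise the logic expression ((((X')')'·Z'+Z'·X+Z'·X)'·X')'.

Z'+X

((((X')')'·Z'+Z'·X+Z'·X)'·X')'
= ((X'·Z'+Z'·X+Z'·X)'·X')'   (double negation)
= X'·Z'+Z'·X+Z'·X+X   (De Morgan)
= X'·Z'+Z'·X+X   (idempotence)
= Z'+X   (distribution)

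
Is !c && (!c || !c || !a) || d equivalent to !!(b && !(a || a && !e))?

No

E1: !c && (!c || !c || !a) || d
    = !c && (!c || !a) || d   — idempotence
    = !c || d   — absorption
E2: !!(b && !(a || a && !e))
    = b && !(a || a && !e)   — double negation
    = b && !a   — absorption
These differ: at a=1, b=0, c=0, d=1, e=0, E1 = 1 but E2 = 0.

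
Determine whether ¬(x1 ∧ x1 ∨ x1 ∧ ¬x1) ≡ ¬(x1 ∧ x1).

Yes

E1: ¬(x1 ∧ x1 ∨ x1 ∧ ¬x1)
    = ¬x1   (distribution)
E2: ¬(x1 ∧ x1)
    = ¬x1   (idempotence)
Both reduce to ¬x1, so they are equivalent.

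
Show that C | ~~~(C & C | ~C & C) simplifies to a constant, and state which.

C | ~~~(C & C | ~C & C)
= C | ~~~C   (distribution)
= C | ~C   (double negation)
= 1   (complement)

1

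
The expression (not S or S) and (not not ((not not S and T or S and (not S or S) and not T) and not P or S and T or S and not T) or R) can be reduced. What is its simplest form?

(not S or S) and (not not ((not not S and T or S and (not S or S) and not T) and not P or S and T or S and not T) or R)
= (not S or S) and (not not ((S and T or S and (not S or S) and not T) and not P or S and T or S and not T) or R)   — double negation
= (not S or S) and (not not ((S and T or S and not T) and not P or S and T or S and not T) or R)   — complement / identity
= (not S or S) and (not not (S and T or S and not T) or R)   — absorption
= (not S or S) and (S and T or S and not T or R)   — double negation
= S and T or S and not T or R   — complement / identity
= S or R   — distribution

S or R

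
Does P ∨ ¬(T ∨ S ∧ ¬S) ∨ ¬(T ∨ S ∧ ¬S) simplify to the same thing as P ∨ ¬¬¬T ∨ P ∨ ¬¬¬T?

E1: P ∨ ¬(T ∨ S ∧ ¬S) ∨ ¬(T ∨ S ∧ ¬S)
    = P ∨ ¬(T ∨ S ∧ ¬S)
    = P ∨ ¬T
E2: P ∨ ¬¬¬T ∨ P ∨ ¬¬¬T
    = P ∨ ¬T ∨ P ∨ ¬¬¬T
    = P ∨ ¬T ∨ P ∨ ¬T
    = P ∨ ¬T
Both reduce to P ∨ ¬T, so they are equivalent.

Yes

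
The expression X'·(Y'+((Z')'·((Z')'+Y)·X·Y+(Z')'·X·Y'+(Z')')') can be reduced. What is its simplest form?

X'·(Y'+((Z')'·((Z')'+Y)·X·Y+(Z')'·X·Y'+(Z')')')
= X'·(Y'+((Z')'·X·Y+(Z')'·X·Y'+(Z')')')   [absorption]
= X'·(Y'+((Z')'·X+(Z')')')   [distribution]
= X'·(Y'+((Z')')')   [absorption]
= X'·(Y'+Z')   [double negation]

X'·(Y'+Z')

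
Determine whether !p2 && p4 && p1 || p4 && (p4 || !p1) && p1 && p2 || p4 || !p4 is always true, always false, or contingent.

!p2 && p4 && p1 || p4 && (p4 || !p1) && p1 && p2 || p4 || !p4
= !p2 && p4 && p1 || p4 && p1 && p2 || p4 || !p4   — absorption
= p4 && p1 || p4 || !p4   — distribution
= p4 || !p4   — absorption
= true   — complement

always true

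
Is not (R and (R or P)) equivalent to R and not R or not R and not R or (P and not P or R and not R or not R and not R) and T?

Yes

E1: not (R and (R or P))
    = not R   [absorption]
E2: R and not R or not R and not R or (P and not P or R and not R or not R and not R) and T
    = R and not R or not R and not R or (R and not R or not R and not R) and T   [complement / identity]
    = R and not R or not R and not R   [absorption]
    = not R   [distribution]
Both reduce to not R, so they are equivalent.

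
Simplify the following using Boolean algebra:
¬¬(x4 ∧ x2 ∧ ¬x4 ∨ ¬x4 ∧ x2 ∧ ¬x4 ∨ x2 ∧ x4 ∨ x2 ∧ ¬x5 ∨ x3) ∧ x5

(x2 ∨ x3) ∧ x5

¬¬(x4 ∧ x2 ∧ ¬x4 ∨ ¬x4 ∧ x2 ∧ ¬x4 ∨ x2 ∧ x4 ∨ x2 ∧ ¬x5 ∨ x3) ∧ x5
= ¬¬(x2 ∧ ¬x4 ∨ x2 ∧ x4 ∨ x2 ∧ ¬x5 ∨ x3) ∧ x5   [distribution]
= ¬¬(x2 ∨ x2 ∧ ¬x5 ∨ x3) ∧ x5   [distribution]
= (x2 ∨ x2 ∧ ¬x5 ∨ x3) ∧ x5   [double negation]
= (x2 ∨ x3) ∧ x5   [absorption]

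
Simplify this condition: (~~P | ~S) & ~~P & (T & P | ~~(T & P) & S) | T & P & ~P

(~~P | ~S) & ~~P & (T & P | ~~(T & P) & S) | T & P & ~P
= ~~P & (T & P | ~~(T & P) & S) | T & P & ~P   (absorption)
= P & (T & P | ~~(T & P) & S) | T & P & ~P   (double negation)
= P & (T & P | T & P & S) | T & P & ~P   (double negation)
= P & T & P | T & P & ~P   (absorption)
= T & P   (distribution)

T & P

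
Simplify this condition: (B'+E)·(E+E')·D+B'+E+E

(B'+E)·(E+E')·D+B'+E+E
= (B'+E)·(E+E')·D+B'+E   — idempotence
= (B'+E)·D+B'+E   — complement / identity
= B'+E   — absorption

B'+E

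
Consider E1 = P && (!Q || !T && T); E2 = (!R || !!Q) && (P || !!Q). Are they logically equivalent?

No

E1: P && (!Q || !T && T)
    = P && !Q   [complement / identity]
E2: (!R || !!Q) && (P || !!Q)
    = !R && P || !!Q   [distribution]
    = !R && P || Q   [double negation]
These differ: at P=0, Q=1, R=1, T=0, E1 = 0 but E2 = 1.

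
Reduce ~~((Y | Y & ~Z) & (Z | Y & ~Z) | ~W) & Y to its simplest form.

~~((Y | Y & ~Z) & (Z | Y & ~Z) | ~W) & Y
= ((Y | Y & ~Z) & (Z | Y & ~Z) | ~W) & Y   (double negation)
= (Y & Z | Y & ~Z | ~W) & Y   (distribution)
= (Y | ~W) & Y   (distribution)
= Y   (absorption)

Y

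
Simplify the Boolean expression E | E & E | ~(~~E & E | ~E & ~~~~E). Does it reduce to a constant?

E | E & E | ~(~~E & E | ~E & ~~~~E)
= E | E & E | ~(~~E & E | ~E & ~~E)   [double negation]
= E | E & E | ~~~E   [distribution]
= E | E & E | ~E   [double negation]
= E | E | ~E   [idempotence]
= E | ~E   [idempotence]
= 1   [complement]

1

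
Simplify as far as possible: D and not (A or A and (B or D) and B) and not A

D and not (A or A and (B or D) and B) and not A
= D and not (A or A and B) and not A   [absorption]
= D and not A and not A   [absorption]
= D and not A   [idempotence]

D and not A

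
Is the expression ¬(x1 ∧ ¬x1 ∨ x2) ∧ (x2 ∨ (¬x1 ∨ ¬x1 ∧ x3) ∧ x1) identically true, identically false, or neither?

¬(x1 ∧ ¬x1 ∨ x2) ∧ (x2 ∨ (¬x1 ∨ ¬x1 ∧ x3) ∧ x1)
= ¬(x1 ∧ ¬x1 ∨ x2) ∧ (x2 ∨ ¬x1 ∧ x1)   (absorption)
= ¬(x1 ∧ ¬x1 ∨ x2) ∧ x2   (complement / identity)
= ¬x2 ∧ x2   (complement / identity)
= False   (complement)

identically false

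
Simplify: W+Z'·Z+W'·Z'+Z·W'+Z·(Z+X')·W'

1

W+Z'·Z+W'·Z'+Z·W'+Z·(Z+X')·W'
= W+W'·Z'+Z·W'+Z·(Z+X')·W'   — complement / identity
= W+W'·Z'+Z·W'+Z·W'   — absorption
= W+W'·Z'+Z·W'   — idempotence
= W+W'   — distribution
= 1   — complement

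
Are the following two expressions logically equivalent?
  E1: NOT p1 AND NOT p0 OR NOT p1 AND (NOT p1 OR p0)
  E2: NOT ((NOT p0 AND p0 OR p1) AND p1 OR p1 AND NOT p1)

Yes

E1: NOT p1 AND NOT p0 OR NOT p1 AND (NOT p1 OR p0)
    = NOT p1 AND NOT p0 OR NOT p1   [absorption]
    = NOT p1   [absorption]
E2: NOT ((NOT p0 AND p0 OR p1) AND p1 OR p1 AND NOT p1)
    = NOT (p1 AND p1 OR p1 AND NOT p1)   [complement / identity]
    = NOT p1   [distribution]
Both reduce to NOT p1, so they are equivalent.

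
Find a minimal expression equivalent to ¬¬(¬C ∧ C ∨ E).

¬¬(¬C ∧ C ∨ E)
= ¬¬E   — complement / identity
= E   — double negation

E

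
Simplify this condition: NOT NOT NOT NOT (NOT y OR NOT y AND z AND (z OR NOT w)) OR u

NOT y OR u

NOT NOT NOT NOT (NOT y OR NOT y AND z AND (z OR NOT w)) OR u
= NOT NOT NOT NOT (NOT y OR NOT y AND z) OR u   (absorption)
= NOT NOT (NOT y OR NOT y AND z) OR u   (double negation)
= NOT NOT NOT y OR u   (absorption)
= NOT y OR u   (double negation)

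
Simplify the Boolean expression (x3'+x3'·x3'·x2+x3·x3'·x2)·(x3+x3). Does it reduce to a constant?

0

(x3'+x3'·x3'·x2+x3·x3'·x2)·(x3+x3)
= (x3'+x3'·x2)·(x3+x3)
= x3'·(x3+x3)
= x3'·x3
= 0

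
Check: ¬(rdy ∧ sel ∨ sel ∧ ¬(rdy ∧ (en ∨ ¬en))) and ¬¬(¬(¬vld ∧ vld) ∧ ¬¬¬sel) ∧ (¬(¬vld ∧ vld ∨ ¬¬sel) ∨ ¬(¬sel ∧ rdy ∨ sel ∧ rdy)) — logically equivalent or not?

E1: ¬(rdy ∧ sel ∨ sel ∧ ¬(rdy ∧ (en ∨ ¬en)))
    = ¬(rdy ∧ sel ∨ sel ∧ ¬rdy)   — complement / identity
    = ¬sel   — distribution
E2: ¬¬(¬(¬vld ∧ vld) ∧ ¬¬¬sel) ∧ (¬(¬vld ∧ vld ∨ ¬¬sel) ∨ ¬(¬sel ∧ rdy ∨ sel ∧ rdy))
    = ¬¬(¬(¬vld ∧ vld) ∧ ¬¬¬sel) ∧ (¬(¬vld ∧ vld ∨ ¬¬sel) ∨ ¬rdy)   — distribution
    = ¬(¬vld ∧ vld ∨ ¬¬sel) ∧ (¬(¬vld ∧ vld ∨ ¬¬sel) ∨ ¬rdy)   — De Morgan
    = ¬(¬vld ∧ vld ∨ ¬¬sel)   — absorption
    = ¬¬¬sel   — complement / identity
    = ¬sel   — double negation
Both reduce to ¬sel, so they are equivalent.

Yes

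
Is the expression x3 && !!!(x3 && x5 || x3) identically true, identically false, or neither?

identically false

x3 && !!!(x3 && x5 || x3)
= x3 && !!!x3   [absorption]
= x3 && !x3   [double negation]
= false   [complement]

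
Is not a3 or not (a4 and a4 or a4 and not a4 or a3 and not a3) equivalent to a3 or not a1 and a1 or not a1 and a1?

E1: not a3 or not (a4 and a4 or a4 and not a4 or a3 and not a3)
    = not a3 or not (a4 and a4 or a4 and not a4)   — complement / identity
    = not a3 or not a4   — distribution
E2: a3 or not a1 and a1 or not a1 and a1
    = a3 or not a1 and a1   — idempotence
    = a3   — complement / identity
These differ: at a1=0, a3=0, a4=1, E1 = 1 but E2 = 0.

No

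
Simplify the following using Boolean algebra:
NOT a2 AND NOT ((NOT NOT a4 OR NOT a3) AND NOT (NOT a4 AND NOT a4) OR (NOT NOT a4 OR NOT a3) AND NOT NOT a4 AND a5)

NOT a2 AND NOT a4

NOT a2 AND NOT ((NOT NOT a4 OR NOT a3) AND NOT (NOT a4 AND NOT a4) OR (NOT NOT a4 OR NOT a3) AND NOT NOT a4 AND a5)
= NOT a2 AND NOT ((NOT NOT a4 OR NOT a3) AND NOT NOT a4 OR (NOT NOT a4 OR NOT a3) AND NOT NOT a4 AND a5)   (idempotence)
= NOT a2 AND NOT ((NOT NOT a4 OR NOT a3) AND NOT NOT a4)   (absorption)
= NOT a2 AND NOT NOT NOT a4   (absorption)
= NOT a2 AND NOT a4   (double negation)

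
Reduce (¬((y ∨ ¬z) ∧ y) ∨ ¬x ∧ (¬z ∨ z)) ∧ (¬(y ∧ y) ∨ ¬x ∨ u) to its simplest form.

¬y ∨ ¬x

(¬((y ∨ ¬z) ∧ y) ∨ ¬x ∧ (¬z ∨ z)) ∧ (¬(y ∧ y) ∨ ¬x ∨ u)
= (¬y ∨ ¬x ∧ (¬z ∨ z)) ∧ (¬(y ∧ y) ∨ ¬x ∨ u)   (absorption)
= (¬y ∨ ¬x ∧ (¬z ∨ z)) ∧ (¬y ∨ ¬x ∨ u)   (idempotence)
= (¬y ∨ ¬x) ∧ (¬y ∨ ¬x ∨ u)   (complement / identity)
= ¬y ∨ ¬x   (absorption)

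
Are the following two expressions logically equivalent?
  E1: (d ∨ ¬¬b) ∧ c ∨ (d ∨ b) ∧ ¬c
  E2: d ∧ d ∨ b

E1: (d ∨ ¬¬b) ∧ c ∨ (d ∨ b) ∧ ¬c
    = (d ∨ b) ∧ c ∨ (d ∨ b) ∧ ¬c   [double negation]
    = d ∨ b   [distribution]
E2: d ∧ d ∨ b
    = d ∨ b   [idempotence]
Both reduce to d ∨ b, so they are equivalent.

Yes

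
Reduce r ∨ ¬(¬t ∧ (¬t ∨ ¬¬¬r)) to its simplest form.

r ∨ ¬(¬t ∧ (¬t ∨ ¬¬¬r))
= r ∨ ¬(¬t ∧ (¬t ∨ ¬r))   (double negation)
= r ∨ ¬¬t   (absorption)
= r ∨ t   (double negation)

r ∨ t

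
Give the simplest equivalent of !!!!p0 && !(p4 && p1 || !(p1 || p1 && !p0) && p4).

!!!!p0 && !(p4 && p1 || !(p1 || p1 && !p0) && p4)
= !!!!p0 && !(p4 && p1 || !p1 && p4)   (absorption)
= !!!!p0 && !p4   (distribution)
= !!p0 && !p4   (double negation)
= p0 && !p4   (double negation)

p0 && !p4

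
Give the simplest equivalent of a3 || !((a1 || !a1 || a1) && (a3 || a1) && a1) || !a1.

a3 || !a1

a3 || !((a1 || !a1 || a1) && (a3 || a1) && a1) || !a1
= a3 || !((a1 || (a1 || !a1) && a3) && a1) || !a1   (distribution)
= a3 || !((a1 || a3) && a1) || !a1   (complement / identity)
= a3 || !a1 || !a1   (absorption)
= a3 || !a1   (idempotence)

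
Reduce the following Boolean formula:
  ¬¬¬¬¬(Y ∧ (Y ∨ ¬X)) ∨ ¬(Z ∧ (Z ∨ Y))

¬Y ∨ ¬Z

¬¬¬¬¬(Y ∧ (Y ∨ ¬X)) ∨ ¬(Z ∧ (Z ∨ Y))
= ¬¬¬¬¬Y ∨ ¬(Z ∧ (Z ∨ Y))
= ¬¬¬Y ∨ ¬(Z ∧ (Z ∨ Y))
= ¬¬¬Y ∨ ¬Z
= ¬Y ∨ ¬Z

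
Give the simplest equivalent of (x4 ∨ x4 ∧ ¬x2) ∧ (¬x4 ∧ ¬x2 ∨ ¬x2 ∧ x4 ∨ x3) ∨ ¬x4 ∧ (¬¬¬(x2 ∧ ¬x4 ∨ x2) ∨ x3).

¬x2 ∨ x3

(x4 ∨ x4 ∧ ¬x2) ∧ (¬x4 ∧ ¬x2 ∨ ¬x2 ∧ x4 ∨ x3) ∨ ¬x4 ∧ (¬¬¬(x2 ∧ ¬x4 ∨ x2) ∨ x3)
= x4 ∧ (¬x4 ∧ ¬x2 ∨ ¬x2 ∧ x4 ∨ x3) ∨ ¬x4 ∧ (¬¬¬(x2 ∧ ¬x4 ∨ x2) ∨ x3)
= x4 ∧ (¬x2 ∨ x3) ∨ ¬x4 ∧ (¬¬¬(x2 ∧ ¬x4 ∨ x2) ∨ x3)
= x4 ∧ (¬x2 ∨ x3) ∨ ¬x4 ∧ (¬¬¬x2 ∨ x3)
= x4 ∧ (¬x2 ∨ x3) ∨ ¬x4 ∧ (¬x2 ∨ x3)
= ¬x2 ∨ x3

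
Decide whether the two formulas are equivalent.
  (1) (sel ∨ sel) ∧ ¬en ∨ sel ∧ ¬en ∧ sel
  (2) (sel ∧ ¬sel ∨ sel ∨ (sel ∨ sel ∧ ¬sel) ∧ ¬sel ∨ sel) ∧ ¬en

Yes

E1: (sel ∨ sel) ∧ ¬en ∨ sel ∧ ¬en ∧ sel
    = sel ∧ ¬en ∨ sel ∧ ¬en ∧ sel   (idempotence)
    = sel ∧ ¬en   (absorption)
E2: (sel ∧ ¬sel ∨ sel ∨ (sel ∨ sel ∧ ¬sel) ∧ ¬sel ∨ sel) ∧ ¬en
    = (sel ∧ ¬sel ∨ sel ∨ sel ∧ ¬sel ∨ sel) ∧ ¬en   (complement / identity)
    = (sel ∧ ¬sel ∨ sel) ∧ ¬en   (idempotence)
    = sel ∧ ¬en   (complement / identity)
Both reduce to sel ∧ ¬en, so they are equivalent.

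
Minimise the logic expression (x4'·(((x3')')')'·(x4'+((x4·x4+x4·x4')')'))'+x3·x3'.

x4+x3'

(x4'·(((x3')')')'·(x4'+((x4·x4+x4·x4')')'))'+x3·x3'
= (x4'·(((x3')')')'·(x4'+(x4')'))'+x3·x3'
= (x4'·(x3')'·(x4'+(x4')'))'+x3·x3'
= (x4'·(x3')'·(x4'+x4))'+x3·x3'
= (x4'·(x3')')'+x3·x3'
= (x4'·(x3')')'
= x4+x3'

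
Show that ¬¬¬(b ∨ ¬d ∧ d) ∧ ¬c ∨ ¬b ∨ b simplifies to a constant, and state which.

¬¬¬(b ∨ ¬d ∧ d) ∧ ¬c ∨ ¬b ∨ b
= ¬(b ∨ ¬d ∧ d) ∧ ¬c ∨ ¬b ∨ b   (double negation)
= ¬b ∧ ¬c ∨ ¬b ∨ b   (complement / identity)
= ¬b ∨ b   (absorption)
= True   (complement)

True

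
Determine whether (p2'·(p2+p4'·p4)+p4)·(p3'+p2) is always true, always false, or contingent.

contingent

(p2'·(p2+p4'·p4)+p4)·(p3'+p2)
= (p2'·p2+p4)·(p3'+p2)
= p4·(p3'+p2)
This depends on p2, p3, p4, so it is not a constant.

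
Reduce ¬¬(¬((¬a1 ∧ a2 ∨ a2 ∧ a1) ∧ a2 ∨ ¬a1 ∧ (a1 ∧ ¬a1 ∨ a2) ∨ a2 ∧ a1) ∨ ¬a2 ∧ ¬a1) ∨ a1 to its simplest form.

¬¬(¬((¬a1 ∧ a2 ∨ a2 ∧ a1) ∧ a2 ∨ ¬a1 ∧ (a1 ∧ ¬a1 ∨ a2) ∨ a2 ∧ a1) ∨ ¬a2 ∧ ¬a1) ∨ a1
= ¬¬(¬((¬a1 ∧ a2 ∨ a2 ∧ a1) ∧ a2 ∨ ¬a1 ∧ a2 ∨ a2 ∧ a1) ∨ ¬a2 ∧ ¬a1) ∨ a1   (complement / identity)
= ¬¬(¬(¬a1 ∧ a2 ∨ a2 ∧ a1) ∨ ¬a2 ∧ ¬a1) ∨ a1   (absorption)
= ¬¬(¬a2 ∨ ¬a2 ∧ ¬a1) ∨ a1   (distribution)
= ¬a2 ∨ ¬a2 ∧ ¬a1 ∨ a1   (double negation)
= ¬a2 ∨ a1   (absorption)

¬a2 ∨ a1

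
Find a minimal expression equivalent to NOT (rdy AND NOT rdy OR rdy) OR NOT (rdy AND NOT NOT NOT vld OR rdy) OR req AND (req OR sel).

NOT (rdy AND NOT rdy OR rdy) OR NOT (rdy AND NOT NOT NOT vld OR rdy) OR req AND (req OR sel)
= NOT rdy OR NOT (rdy AND NOT NOT NOT vld OR rdy) OR req AND (req OR sel)   (complement / identity)
= NOT rdy OR NOT (rdy AND NOT vld OR rdy) OR req AND (req OR sel)   (double negation)
= NOT rdy OR NOT rdy OR req AND (req OR sel)   (absorption)
= NOT rdy OR NOT rdy OR req   (absorption)
= NOT rdy OR req   (idempotence)

NOT rdy OR req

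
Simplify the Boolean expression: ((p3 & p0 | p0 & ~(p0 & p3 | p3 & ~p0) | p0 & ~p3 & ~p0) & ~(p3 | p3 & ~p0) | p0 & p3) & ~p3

p0 & ~p3

((p3 & p0 | p0 & ~(p0 & p3 | p3 & ~p0) | p0 & ~p3 & ~p0) & ~(p3 | p3 & ~p0) | p0 & p3) & ~p3
= ((p3 & p0 | p0 & ~(p0 & p3 | p3 & ~p0) | p0 & ~p3 & ~p0) & ~p3 | p0 & p3) & ~p3   — absorption
= ((p3 & p0 | p0 & ~p3 | p0 & ~p3 & ~p0) & ~p3 | p0 & p3) & ~p3   — distribution
= ((p3 & p0 | p0 & ~p3) & ~p3 | p0 & p3) & ~p3   — absorption
= (p0 & ~p3 | p0 & p3) & ~p3   — distribution
= p0 & ~p3   — distribution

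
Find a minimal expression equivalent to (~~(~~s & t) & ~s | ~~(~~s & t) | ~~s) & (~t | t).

(~~(~~s & t) & ~s | ~~(~~s & t) | ~~s) & (~t | t)
= (~~(~~s & t) | ~~s) & (~t | t)   — absorption
= (~~s & t | ~~s) & (~t | t)   — double negation
= ~~s & (~t | t)   — absorption
= s & (~t | t)   — double negation
= s   — complement / identity

s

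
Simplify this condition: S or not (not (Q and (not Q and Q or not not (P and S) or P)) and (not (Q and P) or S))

S or not (not (Q and (not Q and Q or not not (P and S) or P)) and (not (Q and P) or S))
= S or not (not (Q and (not Q and Q or P and S or P)) and (not (Q and P) or S))   [double negation]
= S or not (not (Q and (P and S or P)) and (not (Q and P) or S))   [complement / identity]
= S or not (not (Q and P) and (not (Q and P) or S))   [absorption]
= S or not not (Q and P)   [absorption]
= S or Q and P   [double negation]

S or Q and P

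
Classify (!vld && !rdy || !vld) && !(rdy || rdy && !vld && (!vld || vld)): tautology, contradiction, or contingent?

contingent

(!vld && !rdy || !vld) && !(rdy || rdy && !vld && (!vld || vld))
= (!vld && !rdy || !vld) && !(rdy || rdy && !vld)   (complement / identity)
= (!vld && !rdy || !vld) && !rdy   (absorption)
= !vld && !rdy   (absorption)
This depends on rdy, vld, so it is not a constant.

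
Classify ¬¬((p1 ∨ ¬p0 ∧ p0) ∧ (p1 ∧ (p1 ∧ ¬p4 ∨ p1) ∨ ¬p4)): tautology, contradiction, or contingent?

¬¬((p1 ∨ ¬p0 ∧ p0) ∧ (p1 ∧ (p1 ∧ ¬p4 ∨ p1) ∨ ¬p4))
= ¬¬(p1 ∧ (p1 ∧ (p1 ∧ ¬p4 ∨ p1) ∨ ¬p4))   — complement / identity
= ¬¬(p1 ∧ (p1 ∧ p1 ∨ ¬p4))   — absorption
= p1 ∧ (p1 ∧ p1 ∨ ¬p4)   — double negation
= p1 ∧ (p1 ∨ ¬p4)   — idempotence
= p1   — absorption
This depends on p1, so it is not a constant.

contingent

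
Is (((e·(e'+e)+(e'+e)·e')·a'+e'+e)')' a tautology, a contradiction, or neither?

(((e·(e'+e)+(e'+e)·e')·a'+e'+e)')'
= (((e'+e)·a'+e'+e)')'   [distribution]
= (e'+e)·a'+e'+e   [double negation]
= e'+e   [absorption]
= 1   [complement]

tautology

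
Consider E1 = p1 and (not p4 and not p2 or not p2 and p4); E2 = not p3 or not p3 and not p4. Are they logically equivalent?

No

E1: p1 and (not p4 and not p2 or not p2 and p4)
    = p1 and not p2   — distribution
E2: not p3 or not p3 and not p4
    = not p3   — absorption
These differ: at p1=0, p2=0, p3=0, p4=0, E1 = 0 but E2 = 1.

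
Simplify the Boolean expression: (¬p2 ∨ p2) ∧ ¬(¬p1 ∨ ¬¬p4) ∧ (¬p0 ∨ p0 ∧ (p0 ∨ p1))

(¬p2 ∨ p2) ∧ ¬(¬p1 ∨ ¬¬p4) ∧ (¬p0 ∨ p0 ∧ (p0 ∨ p1))
= ¬(¬p1 ∨ ¬¬p4) ∧ (¬p0 ∨ p0 ∧ (p0 ∨ p1))   (complement / identity)
= ¬(¬p1 ∨ ¬¬p4) ∧ (¬p0 ∨ p0)   (absorption)
= ¬(¬p1 ∨ ¬¬p4)   (complement / identity)
= p1 ∧ ¬p4   (De Morgan)

p1 ∧ ¬p4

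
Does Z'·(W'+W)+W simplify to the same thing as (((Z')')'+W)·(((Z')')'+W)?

Yes

E1: Z'·(W'+W)+W
    = Z'+W
E2: (((Z')')'+W)·(((Z')')'+W)
    = ((Z')')'+W
    = Z'+W
Both reduce to Z'+W, so they are equivalent.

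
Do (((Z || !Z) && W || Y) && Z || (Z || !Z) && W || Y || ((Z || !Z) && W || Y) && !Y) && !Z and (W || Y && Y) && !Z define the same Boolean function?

Yes

E1: (((Z || !Z) && W || Y) && Z || (Z || !Z) && W || Y || ((Z || !Z) && W || Y) && !Y) && !Z
    = ((Z || !Z) && W || Y || ((Z || !Z) && W || Y) && !Y) && !Z   [absorption]
    = ((Z || !Z) && W || Y) && !Z   [absorption]
    = (W || Y) && !Z   [complement / identity]
E2: (W || Y && Y) && !Z
    = (W || Y) && !Z   [idempotence]
Both reduce to (W || Y) && !Z, so they are equivalent.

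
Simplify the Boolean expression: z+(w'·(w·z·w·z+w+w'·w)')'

z+w

z+(w'·(w·z·w·z+w+w'·w)')'
= z+(w'·(w·z+w+w'·w)')'
= z+(w'·(w+w'·w)')'
= z+(w'·w')'
= z+w+w
= z+w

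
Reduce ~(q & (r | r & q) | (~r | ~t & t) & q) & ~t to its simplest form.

~(q & (r | r & q) | (~r | ~t & t) & q) & ~t
= ~(q & (r | r & q) | ~r & q) & ~t   — complement / identity
= ~(q & r | ~r & q) & ~t   — absorption
= ~q & ~t   — distribution

~q & ~t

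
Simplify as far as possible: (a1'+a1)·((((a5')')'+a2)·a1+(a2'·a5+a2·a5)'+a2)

(a1'+a1)·((((a5')')'+a2)·a1+(a2'·a5+a2·a5)'+a2)
= (((a5')')'+a2)·a1+(a2'·a5+a2·a5)'+a2   [complement / identity]
= (a5'+a2)·a1+(a2'·a5+a2·a5)'+a2   [double negation]
= (a5'+a2)·a1+a5'+a2   [distribution]
= a5'+a2   [absorption]

a5'+a2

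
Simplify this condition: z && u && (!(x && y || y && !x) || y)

z && u && (!(x && y || y && !x) || y)
= z && u && (!y || y)   [distribution]
= z && u   [complement / identity]

z && u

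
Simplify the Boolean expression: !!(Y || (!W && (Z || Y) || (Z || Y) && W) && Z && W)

Y || Z && W

!!(Y || (!W && (Z || Y) || (Z || Y) && W) && Z && W)
= !!(Y || (Z || Y) && Z && W)   [distribution]
= !!(Y || Z && W)   [absorption]
= Y || Z && W   [double negation]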